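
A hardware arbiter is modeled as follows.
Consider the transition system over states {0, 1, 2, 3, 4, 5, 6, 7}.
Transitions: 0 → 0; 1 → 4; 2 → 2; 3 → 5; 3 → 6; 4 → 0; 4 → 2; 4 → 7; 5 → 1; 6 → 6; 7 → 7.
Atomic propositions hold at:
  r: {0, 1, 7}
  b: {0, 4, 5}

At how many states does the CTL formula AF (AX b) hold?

3

Sat(AX b) = {s : every successor in {0, 4, 5}} = {0, 1}
AF (AX b): least fixpoint, start Z0 = {0, 1}, add states with every successor in Z. Z1 = {0, 1, 5}; fixed.
Sat(AF (AX b)) = {0, 1, 5}
|Sat(AF (AX b))| = |{0, 1, 5}| = 3.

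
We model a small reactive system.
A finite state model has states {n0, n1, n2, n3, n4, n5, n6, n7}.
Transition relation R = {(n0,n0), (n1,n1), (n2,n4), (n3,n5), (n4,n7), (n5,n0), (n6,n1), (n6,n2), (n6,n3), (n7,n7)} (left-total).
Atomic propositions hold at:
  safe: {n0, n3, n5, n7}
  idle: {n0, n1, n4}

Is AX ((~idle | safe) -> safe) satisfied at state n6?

Sat(~idle) = {n2, n3, n5, n6, n7}
Sat(~idle | safe) = {n0, n2, n3, n5, n6, n7}
Sat((~idle | safe) -> safe) = {n0, n1, n3, n4, n5, n7}
Sat(AX ((~idle | safe) -> safe)) = {s : every successor in {n0, n1, n3, n4, n5, n7}} = {n0, n1, n2, n3, n4, n5, n7}
n6 ∉ Sat(AX ((~idle | safe) -> safe)) = {n0, n1, n2, n3, n4, n5, n7}, so the formula does not hold at n6.

No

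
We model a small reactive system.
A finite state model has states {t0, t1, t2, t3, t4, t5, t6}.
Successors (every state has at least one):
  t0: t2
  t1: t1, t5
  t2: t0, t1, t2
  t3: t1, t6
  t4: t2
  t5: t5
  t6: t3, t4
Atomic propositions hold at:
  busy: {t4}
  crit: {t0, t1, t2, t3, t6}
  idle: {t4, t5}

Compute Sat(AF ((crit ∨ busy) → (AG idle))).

Sat(crit ∨ busy) = {t0, t1, t2, t3, t4, t6}
AG idle: greatest fixpoint, start Z0 = {t4, t5}, keep only states in Sat with every successor in Z. Z1 = {t5}; fixed.
Sat(AG idle) = {t5}
Sat((crit ∨ busy) → (AG idle)) = {t5}
AF ((crit ∨ busy) → (AG idle)): least fixpoint, start Z0 = {t5}, add states with every successor in Z. Already a fixed point.
Sat(AF ((crit ∨ busy) → (AG idle))) = {t5}

{t5}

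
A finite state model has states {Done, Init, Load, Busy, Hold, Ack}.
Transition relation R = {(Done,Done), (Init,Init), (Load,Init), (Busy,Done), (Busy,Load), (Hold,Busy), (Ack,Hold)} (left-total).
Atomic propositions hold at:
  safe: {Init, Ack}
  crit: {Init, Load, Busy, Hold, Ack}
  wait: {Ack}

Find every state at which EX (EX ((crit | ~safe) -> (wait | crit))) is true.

{Init, Load, Busy, Hold, Ack}

Sat(~safe) = {Done, Load, Busy, Hold}
Sat(crit | ~safe) = {Done, Init, Load, Busy, Hold, Ack}
Sat(wait | crit) = {Init, Load, Busy, Hold, Ack}
Sat((crit | ~safe) -> (wait | crit)) = {Init, Load, Busy, Hold, Ack}
Sat(EX ((crit | ~safe) -> (wait | crit))) = {s : some successor in {Init, Load, Busy, Hold, Ack}} = {Init, Load, Busy, Hold, Ack}
Sat(EX (EX ((crit | ~safe) -> (wait | crit)))) = {s : some successor in {Init, Load, Busy, Hold, Ack}} = {Init, Load, Busy, Hold, Ack}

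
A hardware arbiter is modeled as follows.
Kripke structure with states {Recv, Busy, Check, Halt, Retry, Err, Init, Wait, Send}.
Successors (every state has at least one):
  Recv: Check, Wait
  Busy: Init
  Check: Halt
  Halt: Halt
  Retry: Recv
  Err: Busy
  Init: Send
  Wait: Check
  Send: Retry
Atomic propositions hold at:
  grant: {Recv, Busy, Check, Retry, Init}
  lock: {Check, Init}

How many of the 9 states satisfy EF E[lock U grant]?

E[lock U grant]: least fixpoint, start Z0 = Sat(grant) = {Recv, Busy, Check, Retry, Init}, add states in Sat(lock) with some successor in Z. Already a fixed point.
Sat(E[lock U grant]) = {Recv, Busy, Check, Retry, Init}
EF E[lock U grant]: least fixpoint, start Z0 = {Recv, Busy, Check, Retry, Init}, add states with some successor in Z. Z1 = {Recv, Busy, Check, Retry, Err, Init, Wait, Send}; fixed.
Sat(EF E[lock U grant]) = {Recv, Busy, Check, Retry, Err, Init, Wait, Send}
|Sat(EF E[lock U grant])| = |{Recv, Busy, Check, Retry, Err, Init, Wait, Send}| = 8.

8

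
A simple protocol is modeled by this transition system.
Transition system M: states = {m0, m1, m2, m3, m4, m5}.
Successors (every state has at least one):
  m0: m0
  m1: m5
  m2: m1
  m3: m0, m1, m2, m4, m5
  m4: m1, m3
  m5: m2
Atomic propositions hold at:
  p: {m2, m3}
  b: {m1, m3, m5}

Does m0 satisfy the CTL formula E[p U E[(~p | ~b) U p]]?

No

Sat(~p) = {m0, m1, m4, m5}
Sat(~b) = {m0, m2, m4}
Sat(~p | ~b) = {m0, m1, m2, m4, m5}
E[(~p | ~b) U p]: least fixpoint, start Z0 = Sat(p) = {m2, m3}, add states in Sat(~p | ~b) with some successor in Z. Z1 = {m2, m3, m4, m5}; Z2 = {m1, m2, m3, m4, m5}; fixed.
Sat(E[(~p | ~b) U p]) = {m1, m2, m3, m4, m5}
E[p U E[(~p | ~b) U p]]: least fixpoint, start Z0 = Sat(E[(~p | ~b) U p]) = {m1, m2, m3, m4, m5}, add states in Sat(p) with some successor in Z. Already a fixed point.
Sat(E[p U E[(~p | ~b) U p]]) = {m1, m2, m3, m4, m5}
m0 ∉ Sat(E[p U E[(~p | ~b) U p]]) = {m1, m2, m3, m4, m5}, so the formula does not hold at m0.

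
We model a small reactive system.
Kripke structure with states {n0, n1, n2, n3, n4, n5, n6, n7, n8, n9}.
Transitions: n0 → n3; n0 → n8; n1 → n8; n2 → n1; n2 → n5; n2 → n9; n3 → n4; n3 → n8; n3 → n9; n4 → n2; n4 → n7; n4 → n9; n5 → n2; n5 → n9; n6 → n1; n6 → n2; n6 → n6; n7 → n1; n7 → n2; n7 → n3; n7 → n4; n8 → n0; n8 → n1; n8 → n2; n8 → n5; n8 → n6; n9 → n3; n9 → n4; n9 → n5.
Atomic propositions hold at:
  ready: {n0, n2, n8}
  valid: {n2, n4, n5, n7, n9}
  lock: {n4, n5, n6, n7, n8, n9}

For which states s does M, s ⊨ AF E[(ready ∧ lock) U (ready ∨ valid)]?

Sat(ready ∧ lock) = {n8}
Sat(ready ∨ valid) = {n0, n2, n4, n5, n7, n8, n9}
E[(ready ∧ lock) U (ready ∨ valid)]: least fixpoint, start Z0 = Sat((ready ∨ valid)) = {n0, n2, n4, n5, n7, n8, n9}, add states in Sat(ready ∧ lock) with some successor in Z. Already a fixed point.
Sat(E[(ready ∧ lock) U (ready ∨ valid)]) = {n0, n2, n4, n5, n7, n8, n9}
AF E[(ready ∧ lock) U (ready ∨ valid)]: least fixpoint, start Z0 = {n0, n2, n4, n5, n7, n8, n9}, add states with every successor in Z. Z1 = {n0, n1, n2, n3, n4, n5, n7, n8, n9}; fixed.
Sat(AF E[(ready ∧ lock) U (ready ∨ valid)]) = {n0, n1, n2, n3, n4, n5, n7, n8, n9}

{n0, n1, n2, n3, n4, n5, n7, n8, n9}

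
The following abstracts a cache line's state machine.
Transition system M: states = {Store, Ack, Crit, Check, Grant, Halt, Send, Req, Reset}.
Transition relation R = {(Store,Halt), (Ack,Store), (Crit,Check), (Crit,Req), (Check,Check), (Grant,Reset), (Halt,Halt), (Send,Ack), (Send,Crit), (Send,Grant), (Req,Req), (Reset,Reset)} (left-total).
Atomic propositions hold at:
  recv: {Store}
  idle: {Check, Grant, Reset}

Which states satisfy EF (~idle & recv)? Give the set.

Sat(~idle) = {Store, Ack, Crit, Halt, Send, Req}
Sat(~idle & recv) = {Store}
EF (~idle & recv): least fixpoint, start Z0 = {Store}, add states with some successor in Z. Z1 = {Store, Ack}; Z2 = {Store, Ack, Send}; fixed.
Sat(EF (~idle & recv)) = {Store, Ack, Send}

{Store, Ack, Send}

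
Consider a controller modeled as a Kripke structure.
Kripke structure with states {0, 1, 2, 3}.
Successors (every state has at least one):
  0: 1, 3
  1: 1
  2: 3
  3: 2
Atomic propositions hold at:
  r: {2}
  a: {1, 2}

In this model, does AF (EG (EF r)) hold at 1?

EF r: least fixpoint, start Z0 = {2}, add states with some successor in Z. Z1 = {2, 3}; Z2 = {0, 2, 3}; fixed.
Sat(EF r) = {0, 2, 3}
EG (EF r): greatest fixpoint, start Z0 = {0, 2, 3}, keep only states in Sat with some successor in Z. Already a fixed point.
Sat(EG (EF r)) = {0, 2, 3}
AF (EG (EF r)): least fixpoint, start Z0 = {0, 2, 3}, add states with every successor in Z. Already a fixed point.
Sat(AF (EG (EF r))) = {0, 2, 3}
1 ∉ Sat(AF (EG (EF r))) = {0, 2, 3}, so the formula does not hold at 1.

No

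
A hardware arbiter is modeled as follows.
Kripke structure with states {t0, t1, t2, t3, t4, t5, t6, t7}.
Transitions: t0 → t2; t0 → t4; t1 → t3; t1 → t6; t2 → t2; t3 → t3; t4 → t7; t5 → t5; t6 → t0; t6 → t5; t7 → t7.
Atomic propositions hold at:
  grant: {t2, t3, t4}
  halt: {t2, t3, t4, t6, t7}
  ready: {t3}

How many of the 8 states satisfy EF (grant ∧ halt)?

Sat(grant ∧ halt) = {t2, t3, t4}
EF (grant ∧ halt): least fixpoint, start Z0 = {t2, t3, t4}, add states with some successor in Z. Z1 = {t0, t1, t2, t3, t4}; Z2 = {t0, t1, t2, t3, t4, t6}; fixed.
Sat(EF (grant ∧ halt)) = {t0, t1, t2, t3, t4, t6}
|Sat(EF (grant ∧ halt))| = |{t0, t1, t2, t3, t4, t6}| = 6.

6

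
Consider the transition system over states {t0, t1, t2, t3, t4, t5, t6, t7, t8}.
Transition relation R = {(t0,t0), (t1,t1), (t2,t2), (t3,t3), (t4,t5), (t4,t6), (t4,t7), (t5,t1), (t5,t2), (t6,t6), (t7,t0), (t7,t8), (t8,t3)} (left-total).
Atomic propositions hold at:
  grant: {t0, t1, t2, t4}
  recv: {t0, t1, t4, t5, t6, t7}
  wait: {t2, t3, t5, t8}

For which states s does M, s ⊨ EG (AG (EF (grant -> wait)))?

Sat(grant -> wait) = {t2, t3, t5, t6, t7, t8}
EF (grant -> wait): least fixpoint, start Z0 = {t2, t3, t5, t6, t7, t8}, add states with some successor in Z. Z1 = {t2, t3, t4, t5, t6, t7, t8}; fixed.
Sat(EF (grant -> wait)) = {t2, t3, t4, t5, t6, t7, t8}
AG (EF (grant -> wait)): greatest fixpoint, start Z0 = {t2, t3, t4, t5, t6, t7, t8}, keep only states in Sat with every successor in Z. Z1 = {t2, t3, t4, t6, t8}; Z2 = {t2, t3, t6, t8}; fixed.
Sat(AG (EF (grant -> wait))) = {t2, t3, t6, t8}
EG (AG (EF (grant -> wait))): greatest fixpoint, start Z0 = {t2, t3, t6, t8}, keep only states in Sat with some successor in Z. Already a fixed point.
Sat(EG (AG (EF (grant -> wait)))) = {t2, t3, t6, t8}

{t2, t3, t6, t8}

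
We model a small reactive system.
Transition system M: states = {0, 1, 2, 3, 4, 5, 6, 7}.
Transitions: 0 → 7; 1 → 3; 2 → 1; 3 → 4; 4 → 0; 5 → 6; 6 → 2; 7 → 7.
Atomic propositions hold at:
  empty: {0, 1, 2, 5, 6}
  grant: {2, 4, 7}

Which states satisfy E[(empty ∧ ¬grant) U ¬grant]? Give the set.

Sat(¬grant) = {0, 1, 3, 5, 6}
Sat(empty ∧ ¬grant) = {0, 1, 5, 6}
E[(empty ∧ ¬grant) U ¬grant]: least fixpoint, start Z0 = Sat(¬grant) = {0, 1, 3, 5, 6}, add states in Sat(empty ∧ ¬grant) with some successor in Z. Already a fixed point.
Sat(E[(empty ∧ ¬grant) U ¬grant]) = {0, 1, 3, 5, 6}

{0, 1, 3, 5, 6}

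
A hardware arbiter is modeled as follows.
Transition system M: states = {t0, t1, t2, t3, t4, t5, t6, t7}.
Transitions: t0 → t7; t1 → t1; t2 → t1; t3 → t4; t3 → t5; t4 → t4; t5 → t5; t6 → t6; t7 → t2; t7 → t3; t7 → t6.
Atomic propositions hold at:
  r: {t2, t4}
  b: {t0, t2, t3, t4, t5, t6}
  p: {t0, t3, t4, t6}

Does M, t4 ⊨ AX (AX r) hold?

Sat(AX r) = {s : every successor in {t2, t4}} = {t4}
Sat(AX (AX r)) = {s : every successor in {t4}} = {t4}
t4 ∈ Sat(AX (AX r)) = {t4}, so the formula holds at t4.

Yes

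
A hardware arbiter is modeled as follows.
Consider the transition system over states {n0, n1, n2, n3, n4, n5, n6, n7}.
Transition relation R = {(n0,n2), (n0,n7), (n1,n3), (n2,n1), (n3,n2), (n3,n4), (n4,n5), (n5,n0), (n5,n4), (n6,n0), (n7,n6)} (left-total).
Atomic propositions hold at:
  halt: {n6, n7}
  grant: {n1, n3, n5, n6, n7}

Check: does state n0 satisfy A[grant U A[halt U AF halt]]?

AF halt: least fixpoint, start Z0 = {n6, n7}, add states with every successor in Z. Already a fixed point.
Sat(AF halt) = {n6, n7}
A[halt U AF halt]: least fixpoint, start Z0 = Sat(AF halt) = {n6, n7}, add states in Sat(halt) with every successor in Z. Already a fixed point.
Sat(A[halt U AF halt]) = {n6, n7}
A[grant U A[halt U AF halt]]: least fixpoint, start Z0 = Sat(A[halt U AF halt]) = {n6, n7}, add states in Sat(grant) with every successor in Z. Already a fixed point.
Sat(A[grant U A[halt U AF halt]]) = {n6, n7}
n0 ∉ Sat(A[grant U A[halt U AF halt]]) = {n6, n7}, so the formula does not hold at n0.

No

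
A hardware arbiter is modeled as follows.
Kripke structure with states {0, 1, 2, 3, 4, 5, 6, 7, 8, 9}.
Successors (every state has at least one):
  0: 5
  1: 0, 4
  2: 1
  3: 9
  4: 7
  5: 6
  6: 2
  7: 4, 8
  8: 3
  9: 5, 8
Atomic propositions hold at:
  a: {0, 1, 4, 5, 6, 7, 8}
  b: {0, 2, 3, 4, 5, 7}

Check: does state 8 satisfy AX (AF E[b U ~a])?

Yes

Sat(~a) = {2, 3, 9}
E[b U ~a]: least fixpoint, start Z0 = Sat(~a) = {2, 3, 9}, add states in Sat(b) with some successor in Z. Already a fixed point.
Sat(E[b U ~a]) = {2, 3, 9}
AF E[b U ~a]: least fixpoint, start Z0 = {2, 3, 9}, add states with every successor in Z. Z1 = {2, 3, 6, 8, 9}; Z2 = {2, 3, 5, 6, 8, 9}; Z3 = {0, 2, 3, 5, 6, 8, 9}; fixed.
Sat(AF E[b U ~a]) = {0, 2, 3, 5, 6, 8, 9}
Sat(AX (AF E[b U ~a])) = {s : every successor in {0, 2, 3, 5, 6, 8, 9}} = {0, 3, 5, 6, 8, 9}
8 ∈ Sat(AX (AF E[b U ~a])) = {0, 3, 5, 6, 8, 9}, so the formula holds at 8.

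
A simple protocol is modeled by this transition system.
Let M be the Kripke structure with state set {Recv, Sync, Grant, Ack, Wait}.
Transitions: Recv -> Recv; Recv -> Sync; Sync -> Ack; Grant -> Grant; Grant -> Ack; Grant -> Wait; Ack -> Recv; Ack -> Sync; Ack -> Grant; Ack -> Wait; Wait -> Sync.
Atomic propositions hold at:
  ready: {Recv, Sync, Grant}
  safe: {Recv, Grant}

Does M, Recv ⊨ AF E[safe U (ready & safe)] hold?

Yes

Sat(ready & safe) = {Recv, Grant}
E[safe U (ready & safe)]: least fixpoint, start Z0 = Sat((ready & safe)) = {Recv, Grant}, add states in Sat(safe) with some successor in Z. Already a fixed point.
Sat(E[safe U (ready & safe)]) = {Recv, Grant}
AF E[safe U (ready & safe)]: least fixpoint, start Z0 = {Recv, Grant}, add states with every successor in Z. Already a fixed point.
Sat(AF E[safe U (ready & safe)]) = {Recv, Grant}
Recv ∈ Sat(AF E[safe U (ready & safe)]) = {Recv, Grant}, so the formula holds at Recv.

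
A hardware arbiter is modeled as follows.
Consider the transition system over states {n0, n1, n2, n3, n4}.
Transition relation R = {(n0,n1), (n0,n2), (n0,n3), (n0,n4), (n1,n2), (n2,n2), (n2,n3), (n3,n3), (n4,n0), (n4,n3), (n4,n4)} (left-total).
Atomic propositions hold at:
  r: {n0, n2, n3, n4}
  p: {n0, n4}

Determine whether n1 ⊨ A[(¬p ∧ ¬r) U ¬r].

Sat(¬p) = {n1, n2, n3}
Sat(¬r) = {n1}
Sat(¬p ∧ ¬r) = {n1}
A[(¬p ∧ ¬r) U ¬r]: least fixpoint, start Z0 = Sat(¬r) = {n1}, add states in Sat(¬p ∧ ¬r) with every successor in Z. Already a fixed point.
Sat(A[(¬p ∧ ¬r) U ¬r]) = {n1}
n1 ∈ Sat(A[(¬p ∧ ¬r) U ¬r]) = {n1}, so the formula holds at n1.

Yes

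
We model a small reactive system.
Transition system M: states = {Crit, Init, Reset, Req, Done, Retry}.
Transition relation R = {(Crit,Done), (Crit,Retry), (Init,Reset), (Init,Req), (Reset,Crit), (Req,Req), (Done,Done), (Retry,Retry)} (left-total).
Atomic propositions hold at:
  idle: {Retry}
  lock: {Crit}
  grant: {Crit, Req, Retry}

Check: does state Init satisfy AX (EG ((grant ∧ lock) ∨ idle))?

Sat(grant ∧ lock) = {Crit}
Sat((grant ∧ lock) ∨ idle) = {Crit, Retry}
EG ((grant ∧ lock) ∨ idle): greatest fixpoint, start Z0 = {Crit, Retry}, keep only states in Sat with some successor in Z. Already a fixed point.
Sat(EG ((grant ∧ lock) ∨ idle)) = {Crit, Retry}
Sat(AX (EG ((grant ∧ lock) ∨ idle))) = {s : every successor in {Crit, Retry}} = {Reset, Retry}
Init ∉ Sat(AX (EG ((grant ∧ lock) ∨ idle))) = {Reset, Retry}, so the formula does not hold at Init.

No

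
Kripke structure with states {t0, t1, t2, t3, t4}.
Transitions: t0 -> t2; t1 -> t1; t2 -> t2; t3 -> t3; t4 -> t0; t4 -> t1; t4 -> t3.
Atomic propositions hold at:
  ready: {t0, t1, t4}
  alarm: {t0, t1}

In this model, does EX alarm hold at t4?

Yes

Sat(EX alarm) = {s : some successor in {t0, t1}} = {t1, t4}
t4 ∈ Sat(EX alarm) = {t1, t4}, so the formula holds at t4.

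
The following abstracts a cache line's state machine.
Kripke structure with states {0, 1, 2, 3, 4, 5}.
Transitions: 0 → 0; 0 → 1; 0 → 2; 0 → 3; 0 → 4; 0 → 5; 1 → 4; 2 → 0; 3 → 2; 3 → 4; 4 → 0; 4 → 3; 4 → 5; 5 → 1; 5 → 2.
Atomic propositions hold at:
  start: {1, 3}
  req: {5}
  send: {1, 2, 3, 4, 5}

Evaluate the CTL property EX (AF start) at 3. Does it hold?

AF start: least fixpoint, start Z0 = {1, 3}, add states with every successor in Z. Already a fixed point.
Sat(AF start) = {1, 3}
Sat(EX (AF start)) = {s : some successor in {1, 3}} = {0, 4, 5}
3 ∉ Sat(EX (AF start)) = {0, 4, 5}, so the formula does not hold at 3.

No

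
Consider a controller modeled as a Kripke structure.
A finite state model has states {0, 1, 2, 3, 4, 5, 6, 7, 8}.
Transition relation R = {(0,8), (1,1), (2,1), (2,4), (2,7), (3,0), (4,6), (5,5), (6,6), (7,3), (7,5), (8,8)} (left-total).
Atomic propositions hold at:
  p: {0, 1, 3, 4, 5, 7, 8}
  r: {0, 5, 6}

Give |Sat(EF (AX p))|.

7

Sat(AX p) = {s : every successor in {0, 1, 3, 4, 5, 7, 8}} = {0, 1, 2, 3, 5, 7, 8}
EF (AX p): least fixpoint, start Z0 = {0, 1, 2, 3, 5, 7, 8}, add states with some successor in Z. Already a fixed point.
Sat(EF (AX p)) = {0, 1, 2, 3, 5, 7, 8}
|Sat(EF (AX p))| = |{0, 1, 2, 3, 5, 7, 8}| = 7.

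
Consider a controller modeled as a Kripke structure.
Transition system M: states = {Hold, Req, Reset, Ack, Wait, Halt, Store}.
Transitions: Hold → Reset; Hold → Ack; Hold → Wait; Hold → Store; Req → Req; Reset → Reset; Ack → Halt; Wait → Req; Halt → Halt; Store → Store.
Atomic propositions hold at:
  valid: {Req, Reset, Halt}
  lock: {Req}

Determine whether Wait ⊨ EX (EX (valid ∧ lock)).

Sat(valid ∧ lock) = {Req}
Sat(EX (valid ∧ lock)) = {s : some successor in {Req}} = {Req, Wait}
Sat(EX (EX (valid ∧ lock))) = {s : some successor in {Req, Wait}} = {Hold, Req, Wait}
Wait ∈ Sat(EX (EX (valid ∧ lock))) = {Hold, Req, Wait}, so the formula holds at Wait.

Yes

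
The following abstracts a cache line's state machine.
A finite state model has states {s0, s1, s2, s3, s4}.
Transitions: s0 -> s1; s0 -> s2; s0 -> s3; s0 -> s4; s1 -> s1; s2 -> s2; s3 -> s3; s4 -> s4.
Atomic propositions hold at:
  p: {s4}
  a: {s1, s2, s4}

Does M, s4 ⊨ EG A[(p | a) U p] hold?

Yes

Sat(p | a) = {s1, s2, s4}
A[(p | a) U p]: least fixpoint, start Z0 = Sat(p) = {s4}, add states in Sat(p | a) with every successor in Z. Already a fixed point.
Sat(A[(p | a) U p]) = {s4}
EG A[(p | a) U p]: greatest fixpoint, start Z0 = {s4}, keep only states in Sat with some successor in Z. Already a fixed point.
Sat(EG A[(p | a) U p]) = {s4}
s4 ∈ Sat(EG A[(p | a) U p]) = {s4}, so the formula holds at s4.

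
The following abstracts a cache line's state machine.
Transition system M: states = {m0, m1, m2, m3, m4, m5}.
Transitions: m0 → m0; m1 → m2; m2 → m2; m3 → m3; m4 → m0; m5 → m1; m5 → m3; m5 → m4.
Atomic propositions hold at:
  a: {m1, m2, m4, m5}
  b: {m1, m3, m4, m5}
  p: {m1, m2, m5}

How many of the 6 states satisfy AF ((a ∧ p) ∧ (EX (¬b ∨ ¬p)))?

Sat(a ∧ p) = {m1, m2, m5}
Sat(¬b) = {m0, m2}
Sat(¬p) = {m0, m3, m4}
Sat(¬b ∨ ¬p) = {m0, m2, m3, m4}
Sat(EX (¬b ∨ ¬p)) = {s : some successor in {m0, m2, m3, m4}} = {m0, m1, m2, m3, m4, m5}
Sat((a ∧ p) ∧ (EX (¬b ∨ ¬p))) = {m1, m2, m5}
AF ((a ∧ p) ∧ (EX (¬b ∨ ¬p))): least fixpoint, start Z0 = {m1, m2, m5}, add states with every successor in Z. Already a fixed point.
Sat(AF ((a ∧ p) ∧ (EX (¬b ∨ ¬p)))) = {m1, m2, m5}
|Sat(AF ((a ∧ p) ∧ (EX (¬b ∨ ¬p))))| = |{m1, m2, m5}| = 3.

3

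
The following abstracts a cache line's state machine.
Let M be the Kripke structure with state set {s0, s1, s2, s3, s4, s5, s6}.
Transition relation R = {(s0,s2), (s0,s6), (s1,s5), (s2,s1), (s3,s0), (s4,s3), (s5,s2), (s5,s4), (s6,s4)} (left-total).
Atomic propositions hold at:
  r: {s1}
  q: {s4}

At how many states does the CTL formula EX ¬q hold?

Sat(¬q) = {s0, s1, s2, s3, s5, s6}
Sat(EX ¬q) = {s : some successor in {s0, s1, s2, s3, s5, s6}} = {s0, s1, s2, s3, s4, s5}
|Sat(EX ¬q)| = |{s0, s1, s2, s3, s4, s5}| = 6.

6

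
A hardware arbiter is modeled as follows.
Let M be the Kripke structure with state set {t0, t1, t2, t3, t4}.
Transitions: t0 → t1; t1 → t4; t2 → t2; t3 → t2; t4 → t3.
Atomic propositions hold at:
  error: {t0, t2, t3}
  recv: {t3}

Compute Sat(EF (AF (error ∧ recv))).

Sat(error ∧ recv) = {t3}
AF (error ∧ recv): least fixpoint, start Z0 = {t3}, add states with every successor in Z. Z1 = {t3, t4}; Z2 = {t1, t3, t4}; Z3 = {t0, t1, t3, t4}; fixed.
Sat(AF (error ∧ recv)) = {t0, t1, t3, t4}
EF (AF (error ∧ recv)): least fixpoint, start Z0 = {t0, t1, t3, t4}, add states with some successor in Z. Already a fixed point.
Sat(EF (AF (error ∧ recv))) = {t0, t1, t3, t4}

{t0, t1, t3, t4}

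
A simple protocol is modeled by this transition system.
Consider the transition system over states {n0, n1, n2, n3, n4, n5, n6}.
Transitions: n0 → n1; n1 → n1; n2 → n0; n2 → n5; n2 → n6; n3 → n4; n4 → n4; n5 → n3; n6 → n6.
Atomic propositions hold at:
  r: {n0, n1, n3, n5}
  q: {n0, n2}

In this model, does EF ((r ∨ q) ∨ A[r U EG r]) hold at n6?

Sat(r ∨ q) = {n0, n1, n2, n3, n5}
EG r: greatest fixpoint, start Z0 = {n0, n1, n3, n5}, keep only states in Sat with some successor in Z. Z1 = {n0, n1, n5}; Z2 = {n0, n1}; fixed.
Sat(EG r) = {n0, n1}
A[r U EG r]: least fixpoint, start Z0 = Sat(EG r) = {n0, n1}, add states in Sat(r) with every successor in Z. Already a fixed point.
Sat(A[r U EG r]) = {n0, n1}
Sat((r ∨ q) ∨ A[r U EG r]) = {n0, n1, n2, n3, n5}
EF ((r ∨ q) ∨ A[r U EG r]): least fixpoint, start Z0 = {n0, n1, n2, n3, n5}, add states with some successor in Z. Already a fixed point.
Sat(EF ((r ∨ q) ∨ A[r U EG r])) = {n0, n1, n2, n3, n5}
n6 ∉ Sat(EF ((r ∨ q) ∨ A[r U EG r])) = {n0, n1, n2, n3, n5}, so the formula does not hold at n6.

No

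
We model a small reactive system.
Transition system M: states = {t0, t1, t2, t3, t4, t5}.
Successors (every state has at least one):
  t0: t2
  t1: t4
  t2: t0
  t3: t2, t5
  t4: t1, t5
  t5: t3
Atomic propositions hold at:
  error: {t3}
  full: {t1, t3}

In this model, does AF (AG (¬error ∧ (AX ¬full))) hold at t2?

Sat(¬error) = {t0, t1, t2, t4, t5}
Sat(¬full) = {t0, t2, t4, t5}
Sat(AX ¬full) = {s : every successor in {t0, t2, t4, t5}} = {t0, t1, t2, t3}
Sat(¬error ∧ (AX ¬full)) = {t0, t1, t2}
AG (¬error ∧ (AX ¬full)): greatest fixpoint, start Z0 = {t0, t1, t2}, keep only states in Sat with every successor in Z. Z1 = {t0, t2}; fixed.
Sat(AG (¬error ∧ (AX ¬full))) = {t0, t2}
AF (AG (¬error ∧ (AX ¬full))): least fixpoint, start Z0 = {t0, t2}, add states with every successor in Z. Already a fixed point.
Sat(AF (AG (¬error ∧ (AX ¬full)))) = {t0, t2}
t2 ∈ Sat(AF (AG (¬error ∧ (AX ¬full)))) = {t0, t2}, so the formula holds at t2.

Yes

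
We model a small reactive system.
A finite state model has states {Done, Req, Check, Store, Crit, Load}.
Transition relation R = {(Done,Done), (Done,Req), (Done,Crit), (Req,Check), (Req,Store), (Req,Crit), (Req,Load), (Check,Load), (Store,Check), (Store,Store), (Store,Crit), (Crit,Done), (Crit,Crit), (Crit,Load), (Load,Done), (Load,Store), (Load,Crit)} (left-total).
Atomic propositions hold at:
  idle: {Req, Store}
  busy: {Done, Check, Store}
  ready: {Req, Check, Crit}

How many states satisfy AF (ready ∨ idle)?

4

Sat(ready ∨ idle) = {Req, Check, Store, Crit}
AF (ready ∨ idle): least fixpoint, start Z0 = {Req, Check, Store, Crit}, add states with every successor in Z. Already a fixed point.
Sat(AF (ready ∨ idle)) = {Req, Check, Store, Crit}
|Sat(AF (ready ∨ idle))| = |{Req, Check, Store, Crit}| = 4.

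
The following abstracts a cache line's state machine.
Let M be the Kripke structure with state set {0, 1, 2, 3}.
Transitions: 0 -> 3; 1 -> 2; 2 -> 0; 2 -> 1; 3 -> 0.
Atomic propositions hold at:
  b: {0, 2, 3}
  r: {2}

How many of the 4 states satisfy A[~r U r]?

2

Sat(~r) = {0, 1, 3}
A[~r U r]: least fixpoint, start Z0 = Sat(r) = {2}, add states in Sat(~r) with every successor in Z. Z1 = {1, 2}; fixed.
Sat(A[~r U r]) = {1, 2}
|Sat(A[~r U r])| = |{1, 2}| = 2.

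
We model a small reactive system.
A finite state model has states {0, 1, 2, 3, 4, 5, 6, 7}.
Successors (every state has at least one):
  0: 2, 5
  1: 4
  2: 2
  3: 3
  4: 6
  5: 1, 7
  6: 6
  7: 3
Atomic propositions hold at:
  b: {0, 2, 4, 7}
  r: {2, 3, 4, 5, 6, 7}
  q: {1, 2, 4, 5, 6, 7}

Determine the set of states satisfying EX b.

{0, 1, 2, 5}

Sat(EX b) = {s : some successor in {0, 2, 4, 7}} = {0, 1, 2, 5}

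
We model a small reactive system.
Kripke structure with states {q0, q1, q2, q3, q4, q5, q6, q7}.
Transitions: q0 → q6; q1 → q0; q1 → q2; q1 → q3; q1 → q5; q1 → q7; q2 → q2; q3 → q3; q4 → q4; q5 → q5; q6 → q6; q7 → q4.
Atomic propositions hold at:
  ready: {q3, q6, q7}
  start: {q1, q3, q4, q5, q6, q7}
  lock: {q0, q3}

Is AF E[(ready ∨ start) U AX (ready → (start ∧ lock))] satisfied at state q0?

No

Sat(ready ∨ start) = {q1, q3, q4, q5, q6, q7}
Sat(start ∧ lock) = {q3}
Sat(ready → (start ∧ lock)) = {q0, q1, q2, q3, q4, q5}
Sat(AX (ready → (start ∧ lock))) = {s : every successor in {q0, q1, q2, q3, q4, q5}} = {q2, q3, q4, q5, q7}
E[(ready ∨ start) U AX (ready → (start ∧ lock))]: least fixpoint, start Z0 = Sat(AX (ready → (start ∧ lock))) = {q2, q3, q4, q5, q7}, add states in Sat(ready ∨ start) with some successor in Z. Z1 = {q1, q2, q3, q4, q5, q7}; fixed.
Sat(E[(ready ∨ start) U AX (ready → (start ∧ lock))]) = {q1, q2, q3, q4, q5, q7}
AF E[(ready ∨ start) U AX (ready → (start ∧ lock))]: least fixpoint, start Z0 = {q1, q2, q3, q4, q5, q7}, add states with every successor in Z. Already a fixed point.
Sat(AF E[(ready ∨ start) U AX (ready → (start ∧ lock))]) = {q1, q2, q3, q4, q5, q7}
q0 ∉ Sat(AF E[(ready ∨ start) U AX (ready → (start ∧ lock))]) = {q1, q2, q3, q4, q5, q7}, so the formula does not hold at q0.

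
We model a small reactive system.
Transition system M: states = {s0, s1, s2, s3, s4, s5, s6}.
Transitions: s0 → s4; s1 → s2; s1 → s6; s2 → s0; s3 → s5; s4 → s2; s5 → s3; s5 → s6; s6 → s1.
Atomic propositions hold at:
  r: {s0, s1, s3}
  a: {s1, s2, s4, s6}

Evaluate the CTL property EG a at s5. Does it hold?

EG a: greatest fixpoint, start Z0 = {s1, s2, s4, s6}, keep only states in Sat with some successor in Z. Z1 = {s1, s4, s6}; Z2 = {s1, s6}; fixed.
Sat(EG a) = {s1, s6}
s5 ∉ Sat(EG a) = {s1, s6}, so the formula does not hold at s5.

No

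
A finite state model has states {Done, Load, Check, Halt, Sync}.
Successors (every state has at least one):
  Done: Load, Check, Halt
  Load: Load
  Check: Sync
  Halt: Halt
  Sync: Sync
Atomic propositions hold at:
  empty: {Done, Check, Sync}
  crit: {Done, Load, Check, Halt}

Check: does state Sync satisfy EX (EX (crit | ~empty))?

Sat(~empty) = {Load, Halt}
Sat(crit | ~empty) = {Done, Load, Check, Halt}
Sat(EX (crit | ~empty)) = {s : some successor in {Done, Load, Check, Halt}} = {Done, Load, Halt}
Sat(EX (EX (crit | ~empty))) = {s : some successor in {Done, Load, Halt}} = {Done, Load, Halt}
Sync ∉ Sat(EX (EX (crit | ~empty))) = {Done, Load, Halt}, so the formula does not hold at Sync.

No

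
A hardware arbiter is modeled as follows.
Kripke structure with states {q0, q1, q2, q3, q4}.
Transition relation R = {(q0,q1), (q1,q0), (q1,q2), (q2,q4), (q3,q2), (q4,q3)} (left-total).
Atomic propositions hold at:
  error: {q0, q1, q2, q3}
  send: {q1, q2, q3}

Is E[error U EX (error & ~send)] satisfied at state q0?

Sat(~send) = {q0, q4}
Sat(error & ~send) = {q0}
Sat(EX (error & ~send)) = {s : some successor in {q0}} = {q1}
E[error U EX (error & ~send)]: least fixpoint, start Z0 = Sat(EX (error & ~send)) = {q1}, add states in Sat(error) with some successor in Z. Z1 = {q0, q1}; fixed.
Sat(E[error U EX (error & ~send)]) = {q0, q1}
q0 ∈ Sat(E[error U EX (error & ~send)]) = {q0, q1}, so the formula holds at q0.

Yes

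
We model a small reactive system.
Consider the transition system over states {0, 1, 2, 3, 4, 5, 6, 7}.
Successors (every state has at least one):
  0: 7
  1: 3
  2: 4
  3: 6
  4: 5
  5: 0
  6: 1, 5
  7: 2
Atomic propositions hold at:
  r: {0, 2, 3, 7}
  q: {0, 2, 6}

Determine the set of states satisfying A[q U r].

A[q U r]: least fixpoint, start Z0 = Sat(r) = {0, 2, 3, 7}, add states in Sat(q) with every successor in Z. Already a fixed point.
Sat(A[q U r]) = {0, 2, 3, 7}

{0, 2, 3, 7}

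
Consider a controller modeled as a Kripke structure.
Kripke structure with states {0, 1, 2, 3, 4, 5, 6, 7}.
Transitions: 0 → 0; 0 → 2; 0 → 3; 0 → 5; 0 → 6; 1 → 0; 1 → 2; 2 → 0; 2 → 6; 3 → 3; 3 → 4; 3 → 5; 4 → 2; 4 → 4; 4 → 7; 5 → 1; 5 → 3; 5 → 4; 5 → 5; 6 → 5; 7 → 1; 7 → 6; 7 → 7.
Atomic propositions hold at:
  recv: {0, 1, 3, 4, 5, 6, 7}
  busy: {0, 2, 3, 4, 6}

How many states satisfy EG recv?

7

EG recv: greatest fixpoint, start Z0 = {0, 1, 3, 4, 5, 6, 7}, keep only states in Sat with some successor in Z. Already a fixed point.
Sat(EG recv) = {0, 1, 3, 4, 5, 6, 7}
|Sat(EG recv)| = |{0, 1, 3, 4, 5, 6, 7}| = 7.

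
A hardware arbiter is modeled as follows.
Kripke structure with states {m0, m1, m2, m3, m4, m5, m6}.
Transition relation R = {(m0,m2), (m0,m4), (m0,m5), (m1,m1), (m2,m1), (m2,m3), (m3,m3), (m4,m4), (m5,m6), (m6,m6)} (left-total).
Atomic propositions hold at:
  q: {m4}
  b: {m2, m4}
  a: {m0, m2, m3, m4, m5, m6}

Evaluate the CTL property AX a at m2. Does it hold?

No

Sat(AX a) = {s : every successor in {m0, m2, m3, m4, m5, m6}} = {m0, m3, m4, m5, m6}
m2 ∉ Sat(AX a) = {m0, m3, m4, m5, m6}, so the formula does not hold at m2.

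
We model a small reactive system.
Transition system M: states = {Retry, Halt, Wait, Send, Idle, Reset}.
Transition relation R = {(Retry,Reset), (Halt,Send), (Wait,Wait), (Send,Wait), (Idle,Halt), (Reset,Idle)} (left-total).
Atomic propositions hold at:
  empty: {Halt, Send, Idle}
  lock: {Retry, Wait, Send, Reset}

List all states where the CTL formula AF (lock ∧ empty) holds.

Sat(lock ∧ empty) = {Send}
AF (lock ∧ empty): least fixpoint, start Z0 = {Send}, add states with every successor in Z. Z1 = {Halt, Send}; Z2 = {Halt, Send, Idle}; Z3 = {Halt, Send, Idle, Reset}; Z4 = {Retry, Halt, Send, Idle, Reset}; fixed.
Sat(AF (lock ∧ empty)) = {Retry, Halt, Send, Idle, Reset}

{Retry, Halt, Send, Idle, Reset}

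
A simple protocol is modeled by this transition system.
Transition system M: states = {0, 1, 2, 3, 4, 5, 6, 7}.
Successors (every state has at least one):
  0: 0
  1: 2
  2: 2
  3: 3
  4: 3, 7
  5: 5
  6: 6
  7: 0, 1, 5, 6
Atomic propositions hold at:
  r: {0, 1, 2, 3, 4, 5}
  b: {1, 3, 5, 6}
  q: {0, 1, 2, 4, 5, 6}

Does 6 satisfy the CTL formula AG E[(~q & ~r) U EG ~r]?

Sat(~q) = {3, 7}
Sat(~r) = {6, 7}
Sat(~q & ~r) = {7}
EG ~r: greatest fixpoint, start Z0 = {6, 7}, keep only states in Sat with some successor in Z. Already a fixed point.
Sat(EG ~r) = {6, 7}
E[(~q & ~r) U EG ~r]: least fixpoint, start Z0 = Sat(EG ~r) = {6, 7}, add states in Sat(~q & ~r) with some successor in Z. Already a fixed point.
Sat(E[(~q & ~r) U EG ~r]) = {6, 7}
AG E[(~q & ~r) U EG ~r]: greatest fixpoint, start Z0 = {6, 7}, keep only states in Sat with every successor in Z. Z1 = {6}; fixed.
Sat(AG E[(~q & ~r) U EG ~r]) = {6}
6 ∈ Sat(AG E[(~q & ~r) U EG ~r]) = {6}, so the formula holds at 6.

Yes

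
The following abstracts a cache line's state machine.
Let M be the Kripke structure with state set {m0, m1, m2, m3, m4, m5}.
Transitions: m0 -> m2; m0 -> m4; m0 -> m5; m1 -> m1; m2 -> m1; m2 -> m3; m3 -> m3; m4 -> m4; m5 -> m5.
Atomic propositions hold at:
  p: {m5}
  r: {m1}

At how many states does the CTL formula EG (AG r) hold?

1

AG r: greatest fixpoint, start Z0 = {m1}, keep only states in Sat with every successor in Z. Already a fixed point.
Sat(AG r) = {m1}
EG (AG r): greatest fixpoint, start Z0 = {m1}, keep only states in Sat with some successor in Z. Already a fixed point.
Sat(EG (AG r)) = {m1}
|Sat(EG (AG r))| = |{m1}| = 1.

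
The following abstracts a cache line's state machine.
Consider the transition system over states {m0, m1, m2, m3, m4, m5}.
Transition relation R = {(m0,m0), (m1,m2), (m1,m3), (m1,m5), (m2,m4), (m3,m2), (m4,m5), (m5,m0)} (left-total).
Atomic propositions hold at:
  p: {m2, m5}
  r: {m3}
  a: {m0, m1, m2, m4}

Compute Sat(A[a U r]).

{m3}

A[a U r]: least fixpoint, start Z0 = Sat(r) = {m3}, add states in Sat(a) with every successor in Z. Already a fixed point.
Sat(A[a U r]) = {m3}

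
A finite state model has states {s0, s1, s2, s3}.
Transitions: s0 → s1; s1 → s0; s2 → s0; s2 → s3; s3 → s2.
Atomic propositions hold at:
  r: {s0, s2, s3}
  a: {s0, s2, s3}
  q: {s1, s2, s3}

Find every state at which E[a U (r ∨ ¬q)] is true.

Sat(¬q) = {s0}
Sat(r ∨ ¬q) = {s0, s2, s3}
E[a U (r ∨ ¬q)]: least fixpoint, start Z0 = Sat((r ∨ ¬q)) = {s0, s2, s3}, add states in Sat(a) with some successor in Z. Already a fixed point.
Sat(E[a U (r ∨ ¬q)]) = {s0, s2, s3}

{s0, s2, s3}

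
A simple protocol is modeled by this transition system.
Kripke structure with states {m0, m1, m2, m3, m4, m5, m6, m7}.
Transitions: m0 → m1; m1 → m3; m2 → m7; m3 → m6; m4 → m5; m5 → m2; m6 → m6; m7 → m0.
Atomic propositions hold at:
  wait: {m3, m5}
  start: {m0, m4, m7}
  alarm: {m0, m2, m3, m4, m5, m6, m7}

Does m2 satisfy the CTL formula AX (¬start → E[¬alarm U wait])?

Sat(¬start) = {m1, m2, m3, m5, m6}
Sat(¬alarm) = {m1}
E[¬alarm U wait]: least fixpoint, start Z0 = Sat(wait) = {m3, m5}, add states in Sat(¬alarm) with some successor in Z. Z1 = {m1, m3, m5}; fixed.
Sat(E[¬alarm U wait]) = {m1, m3, m5}
Sat(¬start → E[¬alarm U wait]) = {m0, m1, m3, m4, m5, m7}
Sat(AX (¬start → E[¬alarm U wait])) = {s : every successor in {m0, m1, m3, m4, m5, m7}} = {m0, m1, m2, m4, m7}
m2 ∈ Sat(AX (¬start → E[¬alarm U wait])) = {m0, m1, m2, m4, m7}, so the formula holds at m2.

Yes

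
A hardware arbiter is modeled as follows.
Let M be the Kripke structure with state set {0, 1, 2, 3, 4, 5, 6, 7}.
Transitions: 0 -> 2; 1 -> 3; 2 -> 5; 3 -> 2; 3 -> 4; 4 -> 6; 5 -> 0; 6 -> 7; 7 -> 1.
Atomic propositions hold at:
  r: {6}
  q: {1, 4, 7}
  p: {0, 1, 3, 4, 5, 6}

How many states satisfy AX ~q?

Sat(~q) = {0, 2, 3, 5, 6}
Sat(AX ~q) = {s : every successor in {0, 2, 3, 5, 6}} = {0, 1, 2, 4, 5}
|Sat(AX ~q)| = |{0, 1, 2, 4, 5}| = 5.

5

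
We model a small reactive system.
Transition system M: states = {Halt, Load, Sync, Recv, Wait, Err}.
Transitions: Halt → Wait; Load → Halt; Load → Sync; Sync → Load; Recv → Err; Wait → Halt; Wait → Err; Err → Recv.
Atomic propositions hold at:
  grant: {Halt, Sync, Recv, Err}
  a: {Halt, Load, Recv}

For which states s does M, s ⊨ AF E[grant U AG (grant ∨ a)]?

Sat(grant ∨ a) = {Halt, Load, Sync, Recv, Err}
AG (grant ∨ a): greatest fixpoint, start Z0 = {Halt, Load, Sync, Recv, Err}, keep only states in Sat with every successor in Z. Z1 = {Load, Sync, Recv, Err}; Z2 = {Sync, Recv, Err}; Z3 = {Recv, Err}; fixed.
Sat(AG (grant ∨ a)) = {Recv, Err}
E[grant U AG (grant ∨ a)]: least fixpoint, start Z0 = Sat(AG (grant ∨ a)) = {Recv, Err}, add states in Sat(grant) with some successor in Z. Already a fixed point.
Sat(E[grant U AG (grant ∨ a)]) = {Recv, Err}
AF E[grant U AG (grant ∨ a)]: least fixpoint, start Z0 = {Recv, Err}, add states with every successor in Z. Already a fixed point.
Sat(AF E[grant U AG (grant ∨ a)]) = {Recv, Err}

{Recv, Err}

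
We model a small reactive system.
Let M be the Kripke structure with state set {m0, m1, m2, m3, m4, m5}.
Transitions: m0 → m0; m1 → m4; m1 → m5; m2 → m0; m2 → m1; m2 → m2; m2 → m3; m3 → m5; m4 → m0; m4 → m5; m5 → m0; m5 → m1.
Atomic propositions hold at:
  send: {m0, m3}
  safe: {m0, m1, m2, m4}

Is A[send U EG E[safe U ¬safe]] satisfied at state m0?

No

Sat(¬safe) = {m3, m5}
E[safe U ¬safe]: least fixpoint, start Z0 = Sat(¬safe) = {m3, m5}, add states in Sat(safe) with some successor in Z. Z1 = {m1, m2, m3, m4, m5}; fixed.
Sat(E[safe U ¬safe]) = {m1, m2, m3, m4, m5}
EG E[safe U ¬safe]: greatest fixpoint, start Z0 = {m1, m2, m3, m4, m5}, keep only states in Sat with some successor in Z. Already a fixed point.
Sat(EG E[safe U ¬safe]) = {m1, m2, m3, m4, m5}
A[send U EG E[safe U ¬safe]]: least fixpoint, start Z0 = Sat(EG E[safe U ¬safe]) = {m1, m2, m3, m4, m5}, add states in Sat(send) with every successor in Z. Already a fixed point.
Sat(A[send U EG E[safe U ¬safe]]) = {m1, m2, m3, m4, m5}
m0 ∉ Sat(A[send U EG E[safe U ¬safe]]) = {m1, m2, m3, m4, m5}, so the formula does not hold at m0.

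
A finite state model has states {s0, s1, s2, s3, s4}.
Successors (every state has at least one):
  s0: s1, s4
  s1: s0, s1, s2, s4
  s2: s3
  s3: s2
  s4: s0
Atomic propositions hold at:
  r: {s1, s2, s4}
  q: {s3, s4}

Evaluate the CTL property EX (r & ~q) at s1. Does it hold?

Sat(~q) = {s0, s1, s2}
Sat(r & ~q) = {s1, s2}
Sat(EX (r & ~q)) = {s : some successor in {s1, s2}} = {s0, s1, s3}
s1 ∈ Sat(EX (r & ~q)) = {s0, s1, s3}, so the formula holds at s1.

Yes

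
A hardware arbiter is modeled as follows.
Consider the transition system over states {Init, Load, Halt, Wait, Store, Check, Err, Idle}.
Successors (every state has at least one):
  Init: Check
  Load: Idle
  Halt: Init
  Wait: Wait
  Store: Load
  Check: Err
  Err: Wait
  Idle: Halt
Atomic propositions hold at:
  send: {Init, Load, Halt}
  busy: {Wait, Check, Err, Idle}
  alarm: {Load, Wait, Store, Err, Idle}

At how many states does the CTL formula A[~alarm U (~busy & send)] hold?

Sat(~alarm) = {Init, Halt, Check}
Sat(~busy) = {Init, Load, Halt, Store}
Sat(~busy & send) = {Init, Load, Halt}
A[~alarm U (~busy & send)]: least fixpoint, start Z0 = Sat((~busy & send)) = {Init, Load, Halt}, add states in Sat(~alarm) with every successor in Z. Already a fixed point.
Sat(A[~alarm U (~busy & send)]) = {Init, Load, Halt}
|Sat(A[~alarm U (~busy & send)])| = |{Init, Load, Halt}| = 3.

3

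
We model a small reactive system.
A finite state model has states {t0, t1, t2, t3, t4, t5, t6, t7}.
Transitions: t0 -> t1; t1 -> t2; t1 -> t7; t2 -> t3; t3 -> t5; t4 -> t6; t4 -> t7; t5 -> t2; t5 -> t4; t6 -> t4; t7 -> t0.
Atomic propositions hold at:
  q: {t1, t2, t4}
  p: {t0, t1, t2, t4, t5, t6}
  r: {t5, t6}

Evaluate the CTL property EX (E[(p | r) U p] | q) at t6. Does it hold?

Yes

Sat(p | r) = {t0, t1, t2, t4, t5, t6}
E[(p | r) U p]: least fixpoint, start Z0 = Sat(p) = {t0, t1, t2, t4, t5, t6}, add states in Sat(p | r) with some successor in Z. Already a fixed point.
Sat(E[(p | r) U p]) = {t0, t1, t2, t4, t5, t6}
Sat(E[(p | r) U p] | q) = {t0, t1, t2, t4, t5, t6}
Sat(EX (E[(p | r) U p] | q)) = {s : some successor in {t0, t1, t2, t4, t5, t6}} = {t0, t1, t3, t4, t5, t6, t7}
t6 ∈ Sat(EX (E[(p | r) U p] | q)) = {t0, t1, t3, t4, t5, t6, t7}, so the formula holds at t6.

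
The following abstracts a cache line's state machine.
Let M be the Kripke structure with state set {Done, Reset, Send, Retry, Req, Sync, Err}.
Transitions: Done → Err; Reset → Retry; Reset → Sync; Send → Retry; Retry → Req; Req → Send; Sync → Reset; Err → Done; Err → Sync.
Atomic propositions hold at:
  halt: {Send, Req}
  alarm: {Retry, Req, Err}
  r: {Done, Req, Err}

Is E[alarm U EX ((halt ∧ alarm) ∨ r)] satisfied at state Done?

Yes

Sat(halt ∧ alarm) = {Req}
Sat((halt ∧ alarm) ∨ r) = {Done, Req, Err}
Sat(EX ((halt ∧ alarm) ∨ r)) = {s : some successor in {Done, Req, Err}} = {Done, Retry, Err}
E[alarm U EX ((halt ∧ alarm) ∨ r)]: least fixpoint, start Z0 = Sat(EX ((halt ∧ alarm) ∨ r)) = {Done, Retry, Err}, add states in Sat(alarm) with some successor in Z. Already a fixed point.
Sat(E[alarm U EX ((halt ∧ alarm) ∨ r)]) = {Done, Retry, Err}
Done ∈ Sat(E[alarm U EX ((halt ∧ alarm) ∨ r)]) = {Done, Retry, Err}, so the formula holds at Done.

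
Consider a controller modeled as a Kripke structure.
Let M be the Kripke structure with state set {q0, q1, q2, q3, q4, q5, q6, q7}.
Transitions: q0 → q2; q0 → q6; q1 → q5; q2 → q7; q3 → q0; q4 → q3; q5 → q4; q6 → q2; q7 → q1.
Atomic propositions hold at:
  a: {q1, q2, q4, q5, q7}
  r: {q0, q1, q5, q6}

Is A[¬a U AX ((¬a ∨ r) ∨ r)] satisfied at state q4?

Yes

Sat(¬a) = {q0, q3, q6}
Sat(¬a ∨ r) = {q0, q1, q3, q5, q6}
Sat((¬a ∨ r) ∨ r) = {q0, q1, q3, q5, q6}
Sat(AX ((¬a ∨ r) ∨ r)) = {s : every successor in {q0, q1, q3, q5, q6}} = {q1, q3, q4, q7}
A[¬a U AX ((¬a ∨ r) ∨ r)]: least fixpoint, start Z0 = Sat(AX ((¬a ∨ r) ∨ r)) = {q1, q3, q4, q7}, add states in Sat(¬a) with every successor in Z. Already a fixed point.
Sat(A[¬a U AX ((¬a ∨ r) ∨ r)]) = {q1, q3, q4, q7}
q4 ∈ Sat(A[¬a U AX ((¬a ∨ r) ∨ r)]) = {q1, q3, q4, q7}, so the formula holds at q4.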